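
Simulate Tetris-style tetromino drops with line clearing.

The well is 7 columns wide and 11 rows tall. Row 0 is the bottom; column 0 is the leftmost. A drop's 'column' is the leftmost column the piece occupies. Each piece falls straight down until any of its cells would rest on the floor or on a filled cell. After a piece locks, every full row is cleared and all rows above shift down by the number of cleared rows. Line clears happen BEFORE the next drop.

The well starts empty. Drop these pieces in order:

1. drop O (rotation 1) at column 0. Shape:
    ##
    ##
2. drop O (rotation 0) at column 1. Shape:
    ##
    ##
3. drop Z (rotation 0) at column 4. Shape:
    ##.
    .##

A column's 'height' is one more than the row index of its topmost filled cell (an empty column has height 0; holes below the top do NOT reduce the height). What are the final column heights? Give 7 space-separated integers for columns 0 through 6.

Drop 1: O rot1 at col 0 lands with bottom-row=0; cleared 0 line(s) (total 0); column heights now [2 2 0 0 0 0 0], max=2
Drop 2: O rot0 at col 1 lands with bottom-row=2; cleared 0 line(s) (total 0); column heights now [2 4 4 0 0 0 0], max=4
Drop 3: Z rot0 at col 4 lands with bottom-row=0; cleared 0 line(s) (total 0); column heights now [2 4 4 0 2 2 1], max=4

Answer: 2 4 4 0 2 2 1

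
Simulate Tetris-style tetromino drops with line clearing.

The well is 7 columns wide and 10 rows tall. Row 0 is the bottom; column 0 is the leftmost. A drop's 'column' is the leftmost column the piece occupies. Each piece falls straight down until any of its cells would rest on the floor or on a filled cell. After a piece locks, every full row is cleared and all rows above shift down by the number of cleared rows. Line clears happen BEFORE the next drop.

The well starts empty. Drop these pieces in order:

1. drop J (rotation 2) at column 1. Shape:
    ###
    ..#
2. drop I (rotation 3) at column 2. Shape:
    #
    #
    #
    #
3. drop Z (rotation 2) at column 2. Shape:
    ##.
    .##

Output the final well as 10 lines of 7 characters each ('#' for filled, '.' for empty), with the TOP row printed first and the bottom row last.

Answer: .......
.......
.......
..##...
..###..
..#....
..#....
..#....
.###...
...#...

Derivation:
Drop 1: J rot2 at col 1 lands with bottom-row=0; cleared 0 line(s) (total 0); column heights now [0 2 2 2 0 0 0], max=2
Drop 2: I rot3 at col 2 lands with bottom-row=2; cleared 0 line(s) (total 0); column heights now [0 2 6 2 0 0 0], max=6
Drop 3: Z rot2 at col 2 lands with bottom-row=5; cleared 0 line(s) (total 0); column heights now [0 2 7 7 6 0 0], max=7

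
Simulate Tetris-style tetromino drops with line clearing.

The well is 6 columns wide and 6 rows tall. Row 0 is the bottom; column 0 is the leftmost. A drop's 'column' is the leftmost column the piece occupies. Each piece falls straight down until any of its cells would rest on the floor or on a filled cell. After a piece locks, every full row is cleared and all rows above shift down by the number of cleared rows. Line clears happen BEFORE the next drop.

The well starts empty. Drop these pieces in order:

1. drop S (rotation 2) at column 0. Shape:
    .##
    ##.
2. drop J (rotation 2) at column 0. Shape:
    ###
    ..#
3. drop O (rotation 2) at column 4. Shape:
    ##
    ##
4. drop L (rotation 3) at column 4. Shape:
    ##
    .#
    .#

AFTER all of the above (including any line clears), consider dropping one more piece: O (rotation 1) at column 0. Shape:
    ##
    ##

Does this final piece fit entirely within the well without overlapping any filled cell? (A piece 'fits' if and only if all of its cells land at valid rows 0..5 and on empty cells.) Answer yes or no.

Drop 1: S rot2 at col 0 lands with bottom-row=0; cleared 0 line(s) (total 0); column heights now [1 2 2 0 0 0], max=2
Drop 2: J rot2 at col 0 lands with bottom-row=2; cleared 0 line(s) (total 0); column heights now [4 4 4 0 0 0], max=4
Drop 3: O rot2 at col 4 lands with bottom-row=0; cleared 0 line(s) (total 0); column heights now [4 4 4 0 2 2], max=4
Drop 4: L rot3 at col 4 lands with bottom-row=2; cleared 0 line(s) (total 0); column heights now [4 4 4 0 5 5], max=5
Test piece O rot1 at col 0 (width 2): heights before test = [4 4 4 0 5 5]; fits = True

Answer: yes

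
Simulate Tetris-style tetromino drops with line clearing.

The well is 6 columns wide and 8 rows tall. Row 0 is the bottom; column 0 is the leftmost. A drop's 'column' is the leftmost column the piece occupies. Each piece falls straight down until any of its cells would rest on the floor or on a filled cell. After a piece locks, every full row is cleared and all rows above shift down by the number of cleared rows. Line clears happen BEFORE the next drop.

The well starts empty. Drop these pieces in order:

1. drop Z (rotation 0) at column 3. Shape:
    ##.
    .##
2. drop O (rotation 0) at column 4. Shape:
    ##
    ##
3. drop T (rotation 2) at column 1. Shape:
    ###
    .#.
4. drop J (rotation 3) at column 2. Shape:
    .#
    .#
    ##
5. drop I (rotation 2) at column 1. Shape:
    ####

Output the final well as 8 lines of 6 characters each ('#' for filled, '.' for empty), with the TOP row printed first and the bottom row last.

Drop 1: Z rot0 at col 3 lands with bottom-row=0; cleared 0 line(s) (total 0); column heights now [0 0 0 2 2 1], max=2
Drop 2: O rot0 at col 4 lands with bottom-row=2; cleared 0 line(s) (total 0); column heights now [0 0 0 2 4 4], max=4
Drop 3: T rot2 at col 1 lands with bottom-row=1; cleared 0 line(s) (total 0); column heights now [0 3 3 3 4 4], max=4
Drop 4: J rot3 at col 2 lands with bottom-row=3; cleared 0 line(s) (total 0); column heights now [0 3 4 6 4 4], max=6
Drop 5: I rot2 at col 1 lands with bottom-row=6; cleared 0 line(s) (total 0); column heights now [0 7 7 7 7 4], max=7

Answer: ......
.####.
...#..
...#..
..####
.#####
..###.
....##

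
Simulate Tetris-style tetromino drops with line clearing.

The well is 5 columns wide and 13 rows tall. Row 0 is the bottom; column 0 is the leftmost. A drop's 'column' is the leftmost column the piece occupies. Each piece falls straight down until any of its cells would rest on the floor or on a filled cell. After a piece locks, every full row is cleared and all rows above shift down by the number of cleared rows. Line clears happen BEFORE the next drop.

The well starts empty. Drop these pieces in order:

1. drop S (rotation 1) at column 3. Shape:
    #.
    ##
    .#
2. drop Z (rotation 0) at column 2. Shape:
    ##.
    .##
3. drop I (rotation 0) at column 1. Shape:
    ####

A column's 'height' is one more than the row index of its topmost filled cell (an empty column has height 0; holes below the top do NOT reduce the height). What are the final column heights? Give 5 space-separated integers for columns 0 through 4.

Drop 1: S rot1 at col 3 lands with bottom-row=0; cleared 0 line(s) (total 0); column heights now [0 0 0 3 2], max=3
Drop 2: Z rot0 at col 2 lands with bottom-row=3; cleared 0 line(s) (total 0); column heights now [0 0 5 5 4], max=5
Drop 3: I rot0 at col 1 lands with bottom-row=5; cleared 0 line(s) (total 0); column heights now [0 6 6 6 6], max=6

Answer: 0 6 6 6 6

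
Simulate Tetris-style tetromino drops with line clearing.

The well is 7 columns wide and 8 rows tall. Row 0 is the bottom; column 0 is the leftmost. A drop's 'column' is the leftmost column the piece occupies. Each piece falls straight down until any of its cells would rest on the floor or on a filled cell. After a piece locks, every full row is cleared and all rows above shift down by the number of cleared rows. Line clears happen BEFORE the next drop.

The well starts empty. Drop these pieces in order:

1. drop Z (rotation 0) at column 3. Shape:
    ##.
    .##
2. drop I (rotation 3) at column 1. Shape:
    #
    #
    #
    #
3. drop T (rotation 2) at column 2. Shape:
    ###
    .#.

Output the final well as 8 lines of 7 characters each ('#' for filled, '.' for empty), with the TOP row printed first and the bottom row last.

Answer: .......
.......
.......
.......
.####..
.#.#...
.#.##..
.#..##.

Derivation:
Drop 1: Z rot0 at col 3 lands with bottom-row=0; cleared 0 line(s) (total 0); column heights now [0 0 0 2 2 1 0], max=2
Drop 2: I rot3 at col 1 lands with bottom-row=0; cleared 0 line(s) (total 0); column heights now [0 4 0 2 2 1 0], max=4
Drop 3: T rot2 at col 2 lands with bottom-row=2; cleared 0 line(s) (total 0); column heights now [0 4 4 4 4 1 0], max=4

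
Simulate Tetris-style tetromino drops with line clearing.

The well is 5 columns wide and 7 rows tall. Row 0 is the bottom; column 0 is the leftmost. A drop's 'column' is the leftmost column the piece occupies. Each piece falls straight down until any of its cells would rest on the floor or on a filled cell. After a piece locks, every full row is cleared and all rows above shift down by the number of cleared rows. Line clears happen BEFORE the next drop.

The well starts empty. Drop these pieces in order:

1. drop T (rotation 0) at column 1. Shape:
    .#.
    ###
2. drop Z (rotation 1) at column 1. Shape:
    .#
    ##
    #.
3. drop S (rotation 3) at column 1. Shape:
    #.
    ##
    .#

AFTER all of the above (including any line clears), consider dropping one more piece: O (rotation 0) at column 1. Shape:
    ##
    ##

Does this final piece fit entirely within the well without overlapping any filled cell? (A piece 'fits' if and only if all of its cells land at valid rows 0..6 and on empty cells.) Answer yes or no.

Drop 1: T rot0 at col 1 lands with bottom-row=0; cleared 0 line(s) (total 0); column heights now [0 1 2 1 0], max=2
Drop 2: Z rot1 at col 1 lands with bottom-row=1; cleared 0 line(s) (total 0); column heights now [0 3 4 1 0], max=4
Drop 3: S rot3 at col 1 lands with bottom-row=4; cleared 0 line(s) (total 0); column heights now [0 7 6 1 0], max=7
Test piece O rot0 at col 1 (width 2): heights before test = [0 7 6 1 0]; fits = False

Answer: no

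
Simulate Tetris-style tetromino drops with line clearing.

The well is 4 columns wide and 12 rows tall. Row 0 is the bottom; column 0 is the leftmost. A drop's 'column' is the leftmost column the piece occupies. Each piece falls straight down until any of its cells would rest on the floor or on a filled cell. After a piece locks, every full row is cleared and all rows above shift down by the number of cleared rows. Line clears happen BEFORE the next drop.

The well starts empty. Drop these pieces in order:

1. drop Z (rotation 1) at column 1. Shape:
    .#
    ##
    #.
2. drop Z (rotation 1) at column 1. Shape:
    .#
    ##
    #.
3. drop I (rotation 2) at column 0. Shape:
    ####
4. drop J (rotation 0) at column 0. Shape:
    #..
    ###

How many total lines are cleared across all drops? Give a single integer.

Answer: 1

Derivation:
Drop 1: Z rot1 at col 1 lands with bottom-row=0; cleared 0 line(s) (total 0); column heights now [0 2 3 0], max=3
Drop 2: Z rot1 at col 1 lands with bottom-row=2; cleared 0 line(s) (total 0); column heights now [0 4 5 0], max=5
Drop 3: I rot2 at col 0 lands with bottom-row=5; cleared 1 line(s) (total 1); column heights now [0 4 5 0], max=5
Drop 4: J rot0 at col 0 lands with bottom-row=5; cleared 0 line(s) (total 1); column heights now [7 6 6 0], max=7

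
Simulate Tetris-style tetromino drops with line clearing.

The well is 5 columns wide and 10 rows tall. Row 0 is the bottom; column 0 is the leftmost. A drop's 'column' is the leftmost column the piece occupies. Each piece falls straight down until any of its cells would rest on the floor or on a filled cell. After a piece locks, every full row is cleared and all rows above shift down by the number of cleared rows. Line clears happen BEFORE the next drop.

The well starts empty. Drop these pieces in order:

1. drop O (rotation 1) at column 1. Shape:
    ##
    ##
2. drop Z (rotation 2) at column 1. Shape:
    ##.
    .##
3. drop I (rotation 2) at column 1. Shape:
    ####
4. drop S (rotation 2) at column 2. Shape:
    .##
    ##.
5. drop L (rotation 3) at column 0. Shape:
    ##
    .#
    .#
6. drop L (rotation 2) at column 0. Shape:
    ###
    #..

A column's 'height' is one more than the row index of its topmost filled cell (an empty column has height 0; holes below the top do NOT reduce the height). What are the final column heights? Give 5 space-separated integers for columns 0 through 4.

Answer: 10 10 10 7 7

Derivation:
Drop 1: O rot1 at col 1 lands with bottom-row=0; cleared 0 line(s) (total 0); column heights now [0 2 2 0 0], max=2
Drop 2: Z rot2 at col 1 lands with bottom-row=2; cleared 0 line(s) (total 0); column heights now [0 4 4 3 0], max=4
Drop 3: I rot2 at col 1 lands with bottom-row=4; cleared 0 line(s) (total 0); column heights now [0 5 5 5 5], max=5
Drop 4: S rot2 at col 2 lands with bottom-row=5; cleared 0 line(s) (total 0); column heights now [0 5 6 7 7], max=7
Drop 5: L rot3 at col 0 lands with bottom-row=5; cleared 0 line(s) (total 0); column heights now [8 8 6 7 7], max=8
Drop 6: L rot2 at col 0 lands with bottom-row=8; cleared 0 line(s) (total 0); column heights now [10 10 10 7 7], max=10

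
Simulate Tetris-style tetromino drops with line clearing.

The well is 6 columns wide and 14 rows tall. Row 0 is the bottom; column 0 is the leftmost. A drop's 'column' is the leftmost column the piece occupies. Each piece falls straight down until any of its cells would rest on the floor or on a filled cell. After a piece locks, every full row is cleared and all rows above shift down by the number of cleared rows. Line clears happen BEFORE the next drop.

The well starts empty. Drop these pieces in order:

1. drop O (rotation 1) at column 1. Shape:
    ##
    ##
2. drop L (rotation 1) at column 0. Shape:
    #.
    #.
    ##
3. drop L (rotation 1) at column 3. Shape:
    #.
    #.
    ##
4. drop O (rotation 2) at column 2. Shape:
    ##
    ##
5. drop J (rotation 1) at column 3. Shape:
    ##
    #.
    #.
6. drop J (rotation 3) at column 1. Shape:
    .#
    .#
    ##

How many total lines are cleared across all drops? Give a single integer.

Drop 1: O rot1 at col 1 lands with bottom-row=0; cleared 0 line(s) (total 0); column heights now [0 2 2 0 0 0], max=2
Drop 2: L rot1 at col 0 lands with bottom-row=2; cleared 0 line(s) (total 0); column heights now [5 3 2 0 0 0], max=5
Drop 3: L rot1 at col 3 lands with bottom-row=0; cleared 0 line(s) (total 0); column heights now [5 3 2 3 1 0], max=5
Drop 4: O rot2 at col 2 lands with bottom-row=3; cleared 0 line(s) (total 0); column heights now [5 3 5 5 1 0], max=5
Drop 5: J rot1 at col 3 lands with bottom-row=5; cleared 0 line(s) (total 0); column heights now [5 3 5 8 8 0], max=8
Drop 6: J rot3 at col 1 lands with bottom-row=5; cleared 0 line(s) (total 0); column heights now [5 6 8 8 8 0], max=8

Answer: 0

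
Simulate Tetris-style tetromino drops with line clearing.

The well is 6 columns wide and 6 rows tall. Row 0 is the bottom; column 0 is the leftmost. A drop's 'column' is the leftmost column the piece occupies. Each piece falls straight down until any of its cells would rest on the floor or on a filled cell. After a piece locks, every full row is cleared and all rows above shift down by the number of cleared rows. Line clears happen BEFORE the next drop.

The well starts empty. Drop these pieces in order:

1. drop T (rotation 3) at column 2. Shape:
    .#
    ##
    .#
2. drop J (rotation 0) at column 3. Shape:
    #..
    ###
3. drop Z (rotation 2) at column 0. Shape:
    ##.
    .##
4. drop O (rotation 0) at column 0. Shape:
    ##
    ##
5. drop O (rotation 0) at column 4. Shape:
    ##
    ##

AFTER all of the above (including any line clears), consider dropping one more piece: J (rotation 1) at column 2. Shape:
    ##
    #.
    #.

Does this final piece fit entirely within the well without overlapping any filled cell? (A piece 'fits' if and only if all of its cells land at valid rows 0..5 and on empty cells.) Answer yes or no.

Drop 1: T rot3 at col 2 lands with bottom-row=0; cleared 0 line(s) (total 0); column heights now [0 0 2 3 0 0], max=3
Drop 2: J rot0 at col 3 lands with bottom-row=3; cleared 0 line(s) (total 0); column heights now [0 0 2 5 4 4], max=5
Drop 3: Z rot2 at col 0 lands with bottom-row=2; cleared 0 line(s) (total 0); column heights now [4 4 3 5 4 4], max=5
Drop 4: O rot0 at col 0 lands with bottom-row=4; cleared 0 line(s) (total 0); column heights now [6 6 3 5 4 4], max=6
Drop 5: O rot0 at col 4 lands with bottom-row=4; cleared 0 line(s) (total 0); column heights now [6 6 3 5 6 6], max=6
Test piece J rot1 at col 2 (width 2): heights before test = [6 6 3 5 6 6]; fits = True

Answer: yes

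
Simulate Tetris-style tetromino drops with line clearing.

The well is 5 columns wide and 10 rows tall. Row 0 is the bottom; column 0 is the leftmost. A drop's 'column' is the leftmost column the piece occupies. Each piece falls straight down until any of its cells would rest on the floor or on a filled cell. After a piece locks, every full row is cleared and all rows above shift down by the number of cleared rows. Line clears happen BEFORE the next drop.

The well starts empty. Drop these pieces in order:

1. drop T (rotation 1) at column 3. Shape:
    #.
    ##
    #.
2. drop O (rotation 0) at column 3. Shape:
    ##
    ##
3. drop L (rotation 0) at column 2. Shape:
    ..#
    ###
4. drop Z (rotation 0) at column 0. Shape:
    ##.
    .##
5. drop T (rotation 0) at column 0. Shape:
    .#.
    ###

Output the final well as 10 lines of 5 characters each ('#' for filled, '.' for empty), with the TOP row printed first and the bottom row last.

Answer: .#...
###..
##...
.##.#
..###
...##
...##
...#.
...##
...#.

Derivation:
Drop 1: T rot1 at col 3 lands with bottom-row=0; cleared 0 line(s) (total 0); column heights now [0 0 0 3 2], max=3
Drop 2: O rot0 at col 3 lands with bottom-row=3; cleared 0 line(s) (total 0); column heights now [0 0 0 5 5], max=5
Drop 3: L rot0 at col 2 lands with bottom-row=5; cleared 0 line(s) (total 0); column heights now [0 0 6 6 7], max=7
Drop 4: Z rot0 at col 0 lands with bottom-row=6; cleared 0 line(s) (total 0); column heights now [8 8 7 6 7], max=8
Drop 5: T rot0 at col 0 lands with bottom-row=8; cleared 0 line(s) (total 0); column heights now [9 10 9 6 7], max=10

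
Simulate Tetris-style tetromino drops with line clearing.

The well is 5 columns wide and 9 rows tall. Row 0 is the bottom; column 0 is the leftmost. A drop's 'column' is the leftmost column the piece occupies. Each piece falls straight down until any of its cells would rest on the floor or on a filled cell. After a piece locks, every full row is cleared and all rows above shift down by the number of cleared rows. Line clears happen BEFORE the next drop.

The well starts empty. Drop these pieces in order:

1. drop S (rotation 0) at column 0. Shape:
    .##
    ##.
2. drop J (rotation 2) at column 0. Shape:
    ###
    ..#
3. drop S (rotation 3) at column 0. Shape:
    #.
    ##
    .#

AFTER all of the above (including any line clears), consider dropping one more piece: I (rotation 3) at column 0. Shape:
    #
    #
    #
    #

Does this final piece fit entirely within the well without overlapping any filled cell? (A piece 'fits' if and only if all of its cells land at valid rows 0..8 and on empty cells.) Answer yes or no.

Drop 1: S rot0 at col 0 lands with bottom-row=0; cleared 0 line(s) (total 0); column heights now [1 2 2 0 0], max=2
Drop 2: J rot2 at col 0 lands with bottom-row=2; cleared 0 line(s) (total 0); column heights now [4 4 4 0 0], max=4
Drop 3: S rot3 at col 0 lands with bottom-row=4; cleared 0 line(s) (total 0); column heights now [7 6 4 0 0], max=7
Test piece I rot3 at col 0 (width 1): heights before test = [7 6 4 0 0]; fits = False

Answer: no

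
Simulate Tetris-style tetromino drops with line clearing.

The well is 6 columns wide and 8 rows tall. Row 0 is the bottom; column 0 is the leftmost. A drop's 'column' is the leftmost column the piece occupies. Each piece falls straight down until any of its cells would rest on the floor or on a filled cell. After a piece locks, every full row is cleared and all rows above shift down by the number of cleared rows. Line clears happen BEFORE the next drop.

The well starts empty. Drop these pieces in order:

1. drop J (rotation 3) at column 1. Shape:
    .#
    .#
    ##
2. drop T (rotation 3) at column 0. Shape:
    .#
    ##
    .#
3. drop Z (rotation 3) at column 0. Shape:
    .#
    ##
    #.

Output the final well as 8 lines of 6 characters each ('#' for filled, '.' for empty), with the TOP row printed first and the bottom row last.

Drop 1: J rot3 at col 1 lands with bottom-row=0; cleared 0 line(s) (total 0); column heights now [0 1 3 0 0 0], max=3
Drop 2: T rot3 at col 0 lands with bottom-row=1; cleared 0 line(s) (total 0); column heights now [3 4 3 0 0 0], max=4
Drop 3: Z rot3 at col 0 lands with bottom-row=3; cleared 0 line(s) (total 0); column heights now [5 6 3 0 0 0], max=6

Answer: ......
......
.#....
##....
##....
###...
.##...
.##...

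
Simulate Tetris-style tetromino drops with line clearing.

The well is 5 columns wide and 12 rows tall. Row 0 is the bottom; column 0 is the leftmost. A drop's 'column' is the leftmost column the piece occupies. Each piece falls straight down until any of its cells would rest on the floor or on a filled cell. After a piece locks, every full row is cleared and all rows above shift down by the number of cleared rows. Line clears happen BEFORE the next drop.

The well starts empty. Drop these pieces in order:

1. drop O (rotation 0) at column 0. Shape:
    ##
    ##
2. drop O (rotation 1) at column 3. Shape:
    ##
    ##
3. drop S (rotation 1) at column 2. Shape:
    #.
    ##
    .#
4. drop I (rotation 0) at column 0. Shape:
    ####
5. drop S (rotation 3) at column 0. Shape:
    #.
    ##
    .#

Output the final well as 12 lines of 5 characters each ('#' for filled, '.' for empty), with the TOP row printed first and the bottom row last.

Drop 1: O rot0 at col 0 lands with bottom-row=0; cleared 0 line(s) (total 0); column heights now [2 2 0 0 0], max=2
Drop 2: O rot1 at col 3 lands with bottom-row=0; cleared 0 line(s) (total 0); column heights now [2 2 0 2 2], max=2
Drop 3: S rot1 at col 2 lands with bottom-row=2; cleared 0 line(s) (total 0); column heights now [2 2 5 4 2], max=5
Drop 4: I rot0 at col 0 lands with bottom-row=5; cleared 0 line(s) (total 0); column heights now [6 6 6 6 2], max=6
Drop 5: S rot3 at col 0 lands with bottom-row=6; cleared 0 line(s) (total 0); column heights now [9 8 6 6 2], max=9

Answer: .....
.....
.....
#....
##...
.#...
####.
..#..
..##.
...#.
##.##
##.##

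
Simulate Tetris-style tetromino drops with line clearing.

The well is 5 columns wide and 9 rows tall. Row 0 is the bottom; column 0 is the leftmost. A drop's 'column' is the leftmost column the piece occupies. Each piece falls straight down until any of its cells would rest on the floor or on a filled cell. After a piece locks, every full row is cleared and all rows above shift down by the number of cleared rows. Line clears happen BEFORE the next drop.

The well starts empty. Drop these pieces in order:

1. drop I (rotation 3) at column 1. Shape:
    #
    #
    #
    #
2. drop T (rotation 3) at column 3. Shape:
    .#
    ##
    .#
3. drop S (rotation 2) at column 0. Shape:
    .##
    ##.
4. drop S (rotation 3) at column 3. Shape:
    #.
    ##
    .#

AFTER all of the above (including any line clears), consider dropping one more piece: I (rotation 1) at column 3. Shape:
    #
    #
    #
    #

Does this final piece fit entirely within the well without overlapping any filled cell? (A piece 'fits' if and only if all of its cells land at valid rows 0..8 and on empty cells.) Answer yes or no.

Drop 1: I rot3 at col 1 lands with bottom-row=0; cleared 0 line(s) (total 0); column heights now [0 4 0 0 0], max=4
Drop 2: T rot3 at col 3 lands with bottom-row=0; cleared 0 line(s) (total 0); column heights now [0 4 0 2 3], max=4
Drop 3: S rot2 at col 0 lands with bottom-row=4; cleared 0 line(s) (total 0); column heights now [5 6 6 2 3], max=6
Drop 4: S rot3 at col 3 lands with bottom-row=3; cleared 0 line(s) (total 0); column heights now [5 6 6 6 5], max=6
Test piece I rot1 at col 3 (width 1): heights before test = [5 6 6 6 5]; fits = False

Answer: no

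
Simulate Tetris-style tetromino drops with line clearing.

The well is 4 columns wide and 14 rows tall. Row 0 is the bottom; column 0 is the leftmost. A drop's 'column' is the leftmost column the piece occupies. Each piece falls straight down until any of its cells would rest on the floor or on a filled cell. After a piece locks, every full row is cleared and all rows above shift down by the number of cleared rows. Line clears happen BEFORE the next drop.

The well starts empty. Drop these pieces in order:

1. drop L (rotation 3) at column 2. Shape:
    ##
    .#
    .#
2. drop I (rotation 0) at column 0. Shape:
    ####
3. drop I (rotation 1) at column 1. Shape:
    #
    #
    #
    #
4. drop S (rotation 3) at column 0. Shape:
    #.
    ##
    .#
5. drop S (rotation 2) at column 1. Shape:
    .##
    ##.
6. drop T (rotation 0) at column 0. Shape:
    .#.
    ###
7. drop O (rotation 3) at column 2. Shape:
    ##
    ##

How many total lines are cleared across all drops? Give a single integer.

Drop 1: L rot3 at col 2 lands with bottom-row=0; cleared 0 line(s) (total 0); column heights now [0 0 3 3], max=3
Drop 2: I rot0 at col 0 lands with bottom-row=3; cleared 1 line(s) (total 1); column heights now [0 0 3 3], max=3
Drop 3: I rot1 at col 1 lands with bottom-row=0; cleared 0 line(s) (total 1); column heights now [0 4 3 3], max=4
Drop 4: S rot3 at col 0 lands with bottom-row=4; cleared 0 line(s) (total 1); column heights now [7 6 3 3], max=7
Drop 5: S rot2 at col 1 lands with bottom-row=6; cleared 0 line(s) (total 1); column heights now [7 7 8 8], max=8
Drop 6: T rot0 at col 0 lands with bottom-row=8; cleared 0 line(s) (total 1); column heights now [9 10 9 8], max=10
Drop 7: O rot3 at col 2 lands with bottom-row=9; cleared 0 line(s) (total 1); column heights now [9 10 11 11], max=11

Answer: 1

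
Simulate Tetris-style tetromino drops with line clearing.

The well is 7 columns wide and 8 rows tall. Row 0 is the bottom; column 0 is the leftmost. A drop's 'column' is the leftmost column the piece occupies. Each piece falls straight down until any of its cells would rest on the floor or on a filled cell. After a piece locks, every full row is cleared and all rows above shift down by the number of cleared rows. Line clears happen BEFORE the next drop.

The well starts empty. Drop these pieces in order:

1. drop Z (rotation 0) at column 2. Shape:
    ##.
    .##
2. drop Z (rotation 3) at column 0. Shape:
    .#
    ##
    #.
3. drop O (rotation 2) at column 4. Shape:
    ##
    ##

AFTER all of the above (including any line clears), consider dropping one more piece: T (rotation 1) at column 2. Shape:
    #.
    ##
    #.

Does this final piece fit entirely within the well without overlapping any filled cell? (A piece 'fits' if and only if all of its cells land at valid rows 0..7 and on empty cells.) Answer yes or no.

Drop 1: Z rot0 at col 2 lands with bottom-row=0; cleared 0 line(s) (total 0); column heights now [0 0 2 2 1 0 0], max=2
Drop 2: Z rot3 at col 0 lands with bottom-row=0; cleared 0 line(s) (total 0); column heights now [2 3 2 2 1 0 0], max=3
Drop 3: O rot2 at col 4 lands with bottom-row=1; cleared 0 line(s) (total 0); column heights now [2 3 2 2 3 3 0], max=3
Test piece T rot1 at col 2 (width 2): heights before test = [2 3 2 2 3 3 0]; fits = True

Answer: yes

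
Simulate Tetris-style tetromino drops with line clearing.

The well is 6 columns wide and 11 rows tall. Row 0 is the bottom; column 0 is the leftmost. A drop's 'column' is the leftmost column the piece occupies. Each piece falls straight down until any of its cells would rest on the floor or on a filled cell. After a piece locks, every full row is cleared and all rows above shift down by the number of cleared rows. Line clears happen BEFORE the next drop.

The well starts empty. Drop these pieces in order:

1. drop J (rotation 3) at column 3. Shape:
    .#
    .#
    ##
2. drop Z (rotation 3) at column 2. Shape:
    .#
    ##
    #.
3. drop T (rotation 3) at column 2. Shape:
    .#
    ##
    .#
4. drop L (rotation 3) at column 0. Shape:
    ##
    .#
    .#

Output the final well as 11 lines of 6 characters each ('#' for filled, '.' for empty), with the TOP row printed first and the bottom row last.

Answer: ......
......
......
......
......
...#..
..##..
...#..
##.##.
.####.
.####.

Derivation:
Drop 1: J rot3 at col 3 lands with bottom-row=0; cleared 0 line(s) (total 0); column heights now [0 0 0 1 3 0], max=3
Drop 2: Z rot3 at col 2 lands with bottom-row=0; cleared 0 line(s) (total 0); column heights now [0 0 2 3 3 0], max=3
Drop 3: T rot3 at col 2 lands with bottom-row=3; cleared 0 line(s) (total 0); column heights now [0 0 5 6 3 0], max=6
Drop 4: L rot3 at col 0 lands with bottom-row=0; cleared 0 line(s) (total 0); column heights now [3 3 5 6 3 0], max=6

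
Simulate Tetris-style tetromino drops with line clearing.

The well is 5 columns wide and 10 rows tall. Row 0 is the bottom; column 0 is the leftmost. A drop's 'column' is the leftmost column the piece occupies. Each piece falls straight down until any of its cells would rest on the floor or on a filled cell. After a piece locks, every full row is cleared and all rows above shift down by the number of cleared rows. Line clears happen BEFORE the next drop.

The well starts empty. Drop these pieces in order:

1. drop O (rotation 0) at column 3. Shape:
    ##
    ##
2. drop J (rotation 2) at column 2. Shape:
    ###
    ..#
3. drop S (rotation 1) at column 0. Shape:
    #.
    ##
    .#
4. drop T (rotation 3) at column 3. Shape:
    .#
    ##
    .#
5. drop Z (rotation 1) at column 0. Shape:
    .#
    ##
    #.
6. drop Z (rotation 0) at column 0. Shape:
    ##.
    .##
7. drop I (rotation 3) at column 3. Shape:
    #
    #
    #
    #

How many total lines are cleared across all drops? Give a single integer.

Drop 1: O rot0 at col 3 lands with bottom-row=0; cleared 0 line(s) (total 0); column heights now [0 0 0 2 2], max=2
Drop 2: J rot2 at col 2 lands with bottom-row=2; cleared 0 line(s) (total 0); column heights now [0 0 4 4 4], max=4
Drop 3: S rot1 at col 0 lands with bottom-row=0; cleared 0 line(s) (total 0); column heights now [3 2 4 4 4], max=4
Drop 4: T rot3 at col 3 lands with bottom-row=4; cleared 0 line(s) (total 0); column heights now [3 2 4 6 7], max=7
Drop 5: Z rot1 at col 0 lands with bottom-row=3; cleared 0 line(s) (total 0); column heights now [5 6 4 6 7], max=7
Drop 6: Z rot0 at col 0 lands with bottom-row=6; cleared 0 line(s) (total 0); column heights now [8 8 7 6 7], max=8
Drop 7: I rot3 at col 3 lands with bottom-row=6; cleared 0 line(s) (total 0); column heights now [8 8 7 10 7], max=10

Answer: 0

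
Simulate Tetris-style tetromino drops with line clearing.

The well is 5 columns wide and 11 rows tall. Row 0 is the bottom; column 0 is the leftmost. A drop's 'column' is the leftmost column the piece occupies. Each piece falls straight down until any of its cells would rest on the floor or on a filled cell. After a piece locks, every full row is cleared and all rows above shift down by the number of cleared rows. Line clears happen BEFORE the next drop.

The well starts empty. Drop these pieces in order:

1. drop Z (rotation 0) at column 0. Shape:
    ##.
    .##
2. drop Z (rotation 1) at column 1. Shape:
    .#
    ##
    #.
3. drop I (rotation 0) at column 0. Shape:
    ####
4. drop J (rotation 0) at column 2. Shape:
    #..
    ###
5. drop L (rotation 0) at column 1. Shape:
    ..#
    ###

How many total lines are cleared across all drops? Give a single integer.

Answer: 0

Derivation:
Drop 1: Z rot0 at col 0 lands with bottom-row=0; cleared 0 line(s) (total 0); column heights now [2 2 1 0 0], max=2
Drop 2: Z rot1 at col 1 lands with bottom-row=2; cleared 0 line(s) (total 0); column heights now [2 4 5 0 0], max=5
Drop 3: I rot0 at col 0 lands with bottom-row=5; cleared 0 line(s) (total 0); column heights now [6 6 6 6 0], max=6
Drop 4: J rot0 at col 2 lands with bottom-row=6; cleared 0 line(s) (total 0); column heights now [6 6 8 7 7], max=8
Drop 5: L rot0 at col 1 lands with bottom-row=8; cleared 0 line(s) (total 0); column heights now [6 9 9 10 7], max=10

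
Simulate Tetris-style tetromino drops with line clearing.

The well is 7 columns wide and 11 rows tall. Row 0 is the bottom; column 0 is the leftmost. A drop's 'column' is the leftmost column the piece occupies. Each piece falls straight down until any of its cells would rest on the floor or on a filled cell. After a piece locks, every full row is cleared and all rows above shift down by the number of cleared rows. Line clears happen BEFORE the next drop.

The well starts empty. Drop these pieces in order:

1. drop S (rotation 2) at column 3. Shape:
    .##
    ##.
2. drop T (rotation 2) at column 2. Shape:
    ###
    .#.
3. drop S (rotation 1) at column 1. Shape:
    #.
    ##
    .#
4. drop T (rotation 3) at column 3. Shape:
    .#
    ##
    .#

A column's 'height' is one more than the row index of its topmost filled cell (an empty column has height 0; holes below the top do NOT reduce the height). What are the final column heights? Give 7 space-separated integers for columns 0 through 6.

Drop 1: S rot2 at col 3 lands with bottom-row=0; cleared 0 line(s) (total 0); column heights now [0 0 0 1 2 2 0], max=2
Drop 2: T rot2 at col 2 lands with bottom-row=1; cleared 0 line(s) (total 0); column heights now [0 0 3 3 3 2 0], max=3
Drop 3: S rot1 at col 1 lands with bottom-row=3; cleared 0 line(s) (total 0); column heights now [0 6 5 3 3 2 0], max=6
Drop 4: T rot3 at col 3 lands with bottom-row=3; cleared 0 line(s) (total 0); column heights now [0 6 5 5 6 2 0], max=6

Answer: 0 6 5 5 6 2 0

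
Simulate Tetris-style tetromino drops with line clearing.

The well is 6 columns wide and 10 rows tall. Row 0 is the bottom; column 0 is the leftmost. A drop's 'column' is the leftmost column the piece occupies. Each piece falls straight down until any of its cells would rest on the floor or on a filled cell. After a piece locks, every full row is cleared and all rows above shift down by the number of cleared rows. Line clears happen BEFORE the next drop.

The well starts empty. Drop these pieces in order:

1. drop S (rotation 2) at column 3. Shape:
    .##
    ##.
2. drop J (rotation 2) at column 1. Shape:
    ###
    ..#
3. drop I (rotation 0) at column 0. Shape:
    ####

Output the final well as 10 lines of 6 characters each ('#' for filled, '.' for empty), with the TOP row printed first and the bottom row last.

Drop 1: S rot2 at col 3 lands with bottom-row=0; cleared 0 line(s) (total 0); column heights now [0 0 0 1 2 2], max=2
Drop 2: J rot2 at col 1 lands with bottom-row=1; cleared 0 line(s) (total 0); column heights now [0 3 3 3 2 2], max=3
Drop 3: I rot0 at col 0 lands with bottom-row=3; cleared 0 line(s) (total 0); column heights now [4 4 4 4 2 2], max=4

Answer: ......
......
......
......
......
......
####..
.###..
...###
...##.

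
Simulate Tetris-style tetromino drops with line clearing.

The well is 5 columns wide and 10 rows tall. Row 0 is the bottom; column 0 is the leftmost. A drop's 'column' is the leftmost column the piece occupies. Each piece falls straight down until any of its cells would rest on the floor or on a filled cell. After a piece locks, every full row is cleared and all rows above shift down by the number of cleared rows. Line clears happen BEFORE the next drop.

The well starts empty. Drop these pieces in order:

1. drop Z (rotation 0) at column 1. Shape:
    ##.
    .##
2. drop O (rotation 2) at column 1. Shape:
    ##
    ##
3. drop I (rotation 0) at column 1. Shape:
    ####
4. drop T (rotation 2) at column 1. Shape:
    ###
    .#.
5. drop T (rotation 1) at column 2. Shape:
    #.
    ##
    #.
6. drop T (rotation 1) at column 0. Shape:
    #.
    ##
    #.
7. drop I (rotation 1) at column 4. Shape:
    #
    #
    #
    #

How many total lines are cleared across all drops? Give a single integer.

Drop 1: Z rot0 at col 1 lands with bottom-row=0; cleared 0 line(s) (total 0); column heights now [0 2 2 1 0], max=2
Drop 2: O rot2 at col 1 lands with bottom-row=2; cleared 0 line(s) (total 0); column heights now [0 4 4 1 0], max=4
Drop 3: I rot0 at col 1 lands with bottom-row=4; cleared 0 line(s) (total 0); column heights now [0 5 5 5 5], max=5
Drop 4: T rot2 at col 1 lands with bottom-row=5; cleared 0 line(s) (total 0); column heights now [0 7 7 7 5], max=7
Drop 5: T rot1 at col 2 lands with bottom-row=7; cleared 0 line(s) (total 0); column heights now [0 7 10 9 5], max=10
Drop 6: T rot1 at col 0 lands with bottom-row=6; cleared 0 line(s) (total 0); column heights now [9 8 10 9 5], max=10
Drop 7: I rot1 at col 4 lands with bottom-row=5; cleared 1 line(s) (total 1); column heights now [8 7 9 8 8], max=9

Answer: 1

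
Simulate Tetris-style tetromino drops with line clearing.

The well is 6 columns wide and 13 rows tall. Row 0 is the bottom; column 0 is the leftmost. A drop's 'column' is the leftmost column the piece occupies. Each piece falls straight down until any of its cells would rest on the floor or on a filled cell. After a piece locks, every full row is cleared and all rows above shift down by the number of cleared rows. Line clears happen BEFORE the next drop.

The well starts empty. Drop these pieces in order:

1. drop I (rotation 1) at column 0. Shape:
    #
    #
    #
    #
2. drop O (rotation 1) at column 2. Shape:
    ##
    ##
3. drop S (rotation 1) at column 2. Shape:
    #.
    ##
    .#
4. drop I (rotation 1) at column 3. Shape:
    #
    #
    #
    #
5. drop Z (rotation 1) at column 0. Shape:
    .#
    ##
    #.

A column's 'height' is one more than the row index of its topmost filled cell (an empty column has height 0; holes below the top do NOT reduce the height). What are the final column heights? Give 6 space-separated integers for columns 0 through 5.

Drop 1: I rot1 at col 0 lands with bottom-row=0; cleared 0 line(s) (total 0); column heights now [4 0 0 0 0 0], max=4
Drop 2: O rot1 at col 2 lands with bottom-row=0; cleared 0 line(s) (total 0); column heights now [4 0 2 2 0 0], max=4
Drop 3: S rot1 at col 2 lands with bottom-row=2; cleared 0 line(s) (total 0); column heights now [4 0 5 4 0 0], max=5
Drop 4: I rot1 at col 3 lands with bottom-row=4; cleared 0 line(s) (total 0); column heights now [4 0 5 8 0 0], max=8
Drop 5: Z rot1 at col 0 lands with bottom-row=4; cleared 0 line(s) (total 0); column heights now [6 7 5 8 0 0], max=8

Answer: 6 7 5 8 0 0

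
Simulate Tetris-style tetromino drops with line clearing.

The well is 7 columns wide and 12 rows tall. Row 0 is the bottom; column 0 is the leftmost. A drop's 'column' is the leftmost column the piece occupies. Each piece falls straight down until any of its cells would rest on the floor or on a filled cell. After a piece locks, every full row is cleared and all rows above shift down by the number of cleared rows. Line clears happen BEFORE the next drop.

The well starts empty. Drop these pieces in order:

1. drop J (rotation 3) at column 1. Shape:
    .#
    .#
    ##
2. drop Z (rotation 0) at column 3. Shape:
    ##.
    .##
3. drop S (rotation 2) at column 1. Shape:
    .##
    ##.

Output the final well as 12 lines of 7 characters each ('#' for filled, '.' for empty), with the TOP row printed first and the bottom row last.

Drop 1: J rot3 at col 1 lands with bottom-row=0; cleared 0 line(s) (total 0); column heights now [0 1 3 0 0 0 0], max=3
Drop 2: Z rot0 at col 3 lands with bottom-row=0; cleared 0 line(s) (total 0); column heights now [0 1 3 2 2 1 0], max=3
Drop 3: S rot2 at col 1 lands with bottom-row=3; cleared 0 line(s) (total 0); column heights now [0 4 5 5 2 1 0], max=5

Answer: .......
.......
.......
.......
.......
.......
.......
..##...
.##....
..#....
..###..
.##.##.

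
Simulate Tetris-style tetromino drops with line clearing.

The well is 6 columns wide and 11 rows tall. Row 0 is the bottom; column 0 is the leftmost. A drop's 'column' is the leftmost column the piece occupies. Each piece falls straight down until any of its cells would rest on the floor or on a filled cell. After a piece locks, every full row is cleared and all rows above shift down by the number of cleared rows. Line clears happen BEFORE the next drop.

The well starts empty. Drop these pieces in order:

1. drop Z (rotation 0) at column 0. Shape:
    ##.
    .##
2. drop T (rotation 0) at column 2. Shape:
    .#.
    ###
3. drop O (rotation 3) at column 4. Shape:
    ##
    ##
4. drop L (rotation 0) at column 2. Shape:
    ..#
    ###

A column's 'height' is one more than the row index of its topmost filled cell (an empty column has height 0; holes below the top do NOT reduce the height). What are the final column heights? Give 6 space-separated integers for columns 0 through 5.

Answer: 2 2 5 5 6 4

Derivation:
Drop 1: Z rot0 at col 0 lands with bottom-row=0; cleared 0 line(s) (total 0); column heights now [2 2 1 0 0 0], max=2
Drop 2: T rot0 at col 2 lands with bottom-row=1; cleared 0 line(s) (total 0); column heights now [2 2 2 3 2 0], max=3
Drop 3: O rot3 at col 4 lands with bottom-row=2; cleared 0 line(s) (total 0); column heights now [2 2 2 3 4 4], max=4
Drop 4: L rot0 at col 2 lands with bottom-row=4; cleared 0 line(s) (total 0); column heights now [2 2 5 5 6 4], max=6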